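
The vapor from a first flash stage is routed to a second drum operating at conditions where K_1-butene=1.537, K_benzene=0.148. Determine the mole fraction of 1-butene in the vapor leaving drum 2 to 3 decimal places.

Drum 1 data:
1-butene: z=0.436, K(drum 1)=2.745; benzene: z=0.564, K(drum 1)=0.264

y_1-butene (drum 2) = 0.943

Drum 1:
Binary case is linear: z₁(K₁−1)(1+ψ₁(K₂−1)) + z₂(K₂−1)(1+ψ₁(K₁−1)) = 0
⇒ ψ₁ = [z₁(K₁−1)+z₂(K₂−1)] / [−(K₁−1)(K₂−1)] = 0.3457/1.2843 = 0.269
Drum-1 compositions:
  1-butene: x = 0.297, y = 0.814
  benzene: x = 0.703, y = 0.186
Drum-2 feed = drum-1 vapor: z₂ = (0.8143, 0.1857).
Drum 2:
Material balance + equilibrium reduce to Σ zᵢ(Kᵢ−1)/(1+ψ₂(Kᵢ−1)) = 0.
g(0) = ΣzᵢKᵢ − 1 = 0.279 and g(1) = 1 − Σzᵢ/Kᵢ = -0.784, so a root lies in (0, 1).
Binary case is linear: z₁(K₁−1)(1+ψ₂(K₂−1)) + z₂(K₂−1)(1+ψ₂(K₁−1)) = 0
⇒ ψ₂ = [z₁(K₁−1)+z₂(K₂−1)] / [−(K₁−1)(K₂−1)] = 0.2791/0.4575 = 0.610
  1-butene: x = 0.613, y = 0.943
  benzene: x = 0.387, y = 0.057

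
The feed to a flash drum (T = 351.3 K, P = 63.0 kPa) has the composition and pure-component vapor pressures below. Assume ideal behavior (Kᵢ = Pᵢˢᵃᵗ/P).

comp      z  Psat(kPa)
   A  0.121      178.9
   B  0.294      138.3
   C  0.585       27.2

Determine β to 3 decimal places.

β = 0.302

Raoult's law: Kᵢ = Pᵢˢᵃᵗ/P = Pᵢˢᵃᵗ/63.0.
  K_A = 178.9/63.0 = 2.83968, K_B = 138.3/63.0 = 2.19524, K_C = 27.2/63.0 = 0.43175
Rachford–Rice: g(β) = Σ zᵢ(Kᵢ−1)/(1+β(Kᵢ−1)) = 0.
Check two-phase: ΣzᵢKᵢ = 1.242 > 1 and Σzᵢ/Kᵢ = 1.531 > 1, so g(0) = 0.242 > 0 and g(1) = -0.531 < 0.
Newton–Raphson from β = 0.39:
  β = 0.390: g = -0.0578, g' = -0.646 → β = 0.301
  β = 0.301: g = 0.0010, g' = -0.672 → β = 0.302
Converged at β = 0.302.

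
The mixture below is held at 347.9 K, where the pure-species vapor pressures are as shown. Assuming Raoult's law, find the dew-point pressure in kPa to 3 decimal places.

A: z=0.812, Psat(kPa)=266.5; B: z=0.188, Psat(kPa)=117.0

Pdew = 214.881 kPa

At the dew point ψ → 1, so Σzᵢ/Kᵢ = 1 with Kᵢ = Pᵢˢᵃᵗ/P ⇒ 1/P = Σzᵢ/Pᵢˢᵃᵗ.
1/P = 0.812/266.5 + 0.188/117.0 = 0.004654 ⇒ P = 214.881 kPa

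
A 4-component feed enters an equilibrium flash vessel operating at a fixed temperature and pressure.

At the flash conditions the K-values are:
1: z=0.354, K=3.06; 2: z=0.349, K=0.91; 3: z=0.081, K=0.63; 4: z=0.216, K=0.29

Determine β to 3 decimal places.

Let β = V/F and solve Σ zᵢ(Kᵢ−1)/(1+β(Kᵢ−1)) = 0.
Check two-phase: ΣzᵢKᵢ = 1.514 > 1 and Σzᵢ/Kᵢ = 1.373 > 1, so g(0) = 0.515 > 0 and g(1) = -0.373 < 0.
Newton iteration, β⁰ = 0.54:
  β = 0.540: g = 0.0260, g' = -0.643 → β = 0.580
Converged at β = 0.580.

β = 0.580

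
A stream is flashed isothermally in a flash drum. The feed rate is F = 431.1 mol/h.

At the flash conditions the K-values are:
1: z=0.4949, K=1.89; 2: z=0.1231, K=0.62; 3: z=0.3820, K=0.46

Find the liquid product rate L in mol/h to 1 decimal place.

L = 251.9 mol/h

Rachford–Rice: g(V/F) = Σ zᵢ(Kᵢ−1)/(1+V/F(Kᵢ−1)) = 0.
g(0) = ΣzᵢKᵢ − 1 = 0.1874 and g(1) = 1 − Σzᵢ/Kᵢ = -0.2908, so a root lies in (0, 1).
Newton iteration, V/F⁰ = 0.5:
  V/F = 0.5000: g = -0.03551, g' = -0.4239 → V/F = 0.4162
  V/F = 0.4162: g = -0.00025, g' = -0.4192 → V/F = 0.4156
Converged at V/F = 0.4156.
Then V = V/F·F = 0.4156·431.1 = 179.2 mol/h and L = F − V = 251.9 mol/h.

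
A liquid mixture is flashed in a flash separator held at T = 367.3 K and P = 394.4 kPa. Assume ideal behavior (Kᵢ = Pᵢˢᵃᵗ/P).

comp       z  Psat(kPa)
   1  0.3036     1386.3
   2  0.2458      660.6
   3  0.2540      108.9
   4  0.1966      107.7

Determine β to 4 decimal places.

β = 0.4503

Raoult's law: Kᵢ = Pᵢˢᵃᵗ/P = Pᵢˢᵃᵗ/394.4.
  K_1 = 1386.3/394.4 = 3.514959, K_2 = 660.6/394.4 = 1.674949, K_3 = 108.9/394.4 = 0.276116, K_4 = 107.7/394.4 = 0.273073
Newton–Raphson from β = 0.5:
  β = 0.5000: g = -0.05041, g' = -1.0227 → β = 0.4507
  β = 0.4507: g = -0.00037, g' = -1.0107 → β = 0.4503
Converged at β = 0.4503.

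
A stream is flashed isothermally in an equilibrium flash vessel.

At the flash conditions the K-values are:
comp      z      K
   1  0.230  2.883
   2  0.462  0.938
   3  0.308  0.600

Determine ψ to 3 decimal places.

ψ = 0.644

Iterate (Newton) starting at ψ = 0.44:
  ψ = 0.440: g = 0.0579, g' = -0.318 → ψ = 0.622
  ψ = 0.622: g = 0.0057, g' = -0.262 → ψ = 0.644
Converged at ψ = 0.644.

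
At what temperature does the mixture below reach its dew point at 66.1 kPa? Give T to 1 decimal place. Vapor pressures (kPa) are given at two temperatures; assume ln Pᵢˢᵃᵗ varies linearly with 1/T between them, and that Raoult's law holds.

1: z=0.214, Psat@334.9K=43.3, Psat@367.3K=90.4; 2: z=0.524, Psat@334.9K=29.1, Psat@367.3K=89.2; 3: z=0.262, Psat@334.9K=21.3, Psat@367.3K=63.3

T = 360.6 K

Dew-point temperature: Σzᵢ·P/Pᵢˢᵃᵗ(T) = 1. Interpolate ln Pᵢˢᵃᵗ = aᵢ + bᵢ/T.
  T = 334.9 K: ΣzᵢP/Pᵢˢᵃᵗ = 2.3300
  T = 367.3 K: ΣzᵢP/Pᵢˢᵃᵗ = 0.8184
  T = 351.1 K: ΣzᵢP/Pᵢˢᵃᵗ = 1.3447
  T = 359.2 K: ΣzᵢP/Pᵢˢᵃᵗ = 1.0426
  T = 363.2 K: ΣzᵢP/Pᵢˢᵃᵗ = 0.9237
  T = 361.2 K: ΣzᵢP/Pᵢˢᵃᵗ = 0.9810
Interpolating between 359.2 K and 361.2 K gives T ≈ 360.6 K.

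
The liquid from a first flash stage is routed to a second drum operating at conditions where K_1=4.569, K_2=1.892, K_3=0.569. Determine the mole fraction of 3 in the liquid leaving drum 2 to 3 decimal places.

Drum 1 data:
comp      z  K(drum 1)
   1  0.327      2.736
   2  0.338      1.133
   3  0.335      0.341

x_3 (drum 2) = 0.767

Drum 1:
Material balance + equilibrium reduce to Σ zᵢ(Kᵢ−1)/(1+ψ₁(Kᵢ−1)) = 0.
Check two-phase: ΣzᵢKᵢ = 1.392 > 1 and Σzᵢ/Kᵢ = 1.400 > 1, so g(0) = 0.392 > 0 and g(1) = -0.400 < 0.
Newton iteration, ψ₁⁰ = 0.62:
  ψ₁ = 0.620: g = -0.0583, g' = -0.650 → ψ₁ = 0.530
  ψ₁ = 0.530: g = -0.0017, g' = -0.616 → ψ₁ = 0.527
Converged at ψ₁ = 0.527.
Drum-1 compositions:
  1: x = 0.171, y = 0.467
  2: x = 0.316, y = 0.358
  3: x = 0.513, y = 0.175
Drum-2 feed = drum-1 liquid: z₂ = (0.1707, 0.3158, 0.5134).
Drum 2:
Rachford–Rice: g(ψ₂) = Σ zᵢ(Kᵢ−1)/(1+ψ₂(Kᵢ−1)) = 0.
g(0) = ΣzᵢKᵢ − 1 = 0.670 and g(1) = 1 − Σzᵢ/Kᵢ = -0.107, so a root lies in (0, 1).
Newton iteration, ψ₂⁰ = 0.5:
  ψ₂ = 0.500: g = 0.1316, g' = -0.556 → ψ₂ = 0.737
  ψ₂ = 0.737: g = 0.0136, g' = -0.461 → ψ₂ = 0.766
Converged at ψ₂ = 0.766.
  1: x = 0.046, y = 0.209
  2: x = 0.188, y = 0.355
  3: x = 0.767, y = 0.436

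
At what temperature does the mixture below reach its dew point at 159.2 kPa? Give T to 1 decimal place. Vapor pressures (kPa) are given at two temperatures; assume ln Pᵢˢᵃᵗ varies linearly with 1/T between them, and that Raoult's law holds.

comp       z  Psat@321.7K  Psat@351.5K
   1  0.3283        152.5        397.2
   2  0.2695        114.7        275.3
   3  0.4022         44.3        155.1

Dew-point temperature: Σzᵢ·P/Pᵢˢᵃᵗ(T) = 1. Interpolate ln Pᵢˢᵃᵗ = aᵢ + bᵢ/T.
  T = 321.7 K: ΣzᵢP/Pᵢˢᵃᵗ = 2.1622
  T = 351.5 K: ΣzᵢP/Pᵢˢᵃᵗ = 0.7003
  T = 336.6 K: ΣzᵢP/Pᵢˢᵃᵗ = 1.1961
  T = 344.1 K: ΣzᵢP/Pᵢˢᵃᵗ = 0.9075
  T = 340.4 K: ΣzᵢP/Pᵢˢᵃᵗ = 1.0381
  T = 342.2 K: ΣzᵢP/Pᵢˢᵃᵗ = 0.9720
Interpolating between 340.4 K and 342.2 K gives T ≈ 341.4 K.

T = 341.4 K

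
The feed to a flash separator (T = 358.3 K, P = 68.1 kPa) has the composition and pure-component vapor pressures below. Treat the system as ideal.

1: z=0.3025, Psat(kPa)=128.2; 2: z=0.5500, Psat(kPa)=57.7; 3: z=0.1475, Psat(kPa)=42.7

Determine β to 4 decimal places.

Raoult's law: Kᵢ = Pᵢˢᵃᵗ/P = Pᵢˢᵃᵗ/68.1.
  K_1 = 128.2/68.1 = 1.882526, K_2 = 57.7/68.1 = 0.847283, K_3 = 42.7/68.1 = 0.627019
Rachford–Rice: g(β) = Σ zᵢ(Kᵢ−1)/(1+β(Kᵢ−1)) = 0.
g(0) = ΣzᵢKᵢ − 1 = 0.1280 and g(1) = 1 − Σzᵢ/Kᵢ = -0.0451, so a root lies in (0, 1).
Newton–Raphson from β = 0.5:
  β = 0.5000: g = 0.02666, g' = -0.1595 → β = 0.6672
  β = 0.6672: g = 0.00126, g' = -0.1456 → β = 0.6759
Converged at β = 0.6759.

β = 0.6759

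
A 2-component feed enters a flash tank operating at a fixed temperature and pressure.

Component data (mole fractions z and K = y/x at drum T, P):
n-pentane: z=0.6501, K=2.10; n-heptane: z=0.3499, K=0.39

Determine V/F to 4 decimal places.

Material balance + equilibrium reduce to Σ zᵢ(Kᵢ−1)/(1+V/F(Kᵢ−1)) = 0.
Check two-phase: ΣzᵢKᵢ = 1.5017 > 1 and Σzᵢ/Kᵢ = 1.2068 > 1, so g(0) = 0.5017 > 0 and g(1) = -0.2068 < 0.
Iterate (Newton) starting at V/F = 0.5:
  V/F = 0.5000: g = 0.15425, g' = -0.5970 → V/F = 0.7584
  V/F = 0.7584: g = -0.00732, g' = -0.6847 → V/F = 0.7477
  V/F = 0.7477: g = -0.00004, g' = -0.6769 → V/F = 0.7476
Converged at V/F = 0.7476.

V/F = 0.7476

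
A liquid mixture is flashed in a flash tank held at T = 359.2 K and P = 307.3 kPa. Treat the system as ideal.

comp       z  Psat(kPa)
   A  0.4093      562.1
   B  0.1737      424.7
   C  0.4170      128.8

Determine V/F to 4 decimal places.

V/F = 0.3925

Raoult's law: Kᵢ = Pᵢˢᵃᵗ/P = Pᵢˢᵃᵗ/307.3.
  K_A = 562.1/307.3 = 1.829157, K_B = 424.7/307.3 = 1.382037, K_C = 128.8/307.3 = 0.419134
Material balance + equilibrium reduce to Σ zᵢ(Kᵢ−1)/(1+V/F(Kᵢ−1)) = 0.
g(0) = ΣzᵢKᵢ − 1 = 0.1635 and g(1) = 1 − Σzᵢ/Kᵢ = -0.3444, so a root lies in (0, 1).
Newton iteration, V/F⁰ = 0.49:
  V/F = 0.4900: g = -0.04137, g' = -0.4352 → V/F = 0.3949
  V/F = 0.3949: g = -0.00102, g' = -0.4158 → V/F = 0.3925
Converged at V/F = 0.3925.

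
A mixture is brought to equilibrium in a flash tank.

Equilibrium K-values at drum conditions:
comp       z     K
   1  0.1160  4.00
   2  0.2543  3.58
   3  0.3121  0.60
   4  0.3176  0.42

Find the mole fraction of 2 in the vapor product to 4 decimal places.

Let ψ = V/F and solve Σ zᵢ(Kᵢ−1)/(1+ψ(Kᵢ−1)) = 0.
g(0) = ΣzᵢKᵢ − 1 = 0.6950 and g(1) = 1 − Σzᵢ/Kᵢ = -0.3764, so a root lies in (0, 1).
Iterate (Newton) starting at ψ = 0.5:
  ψ = 0.5000: g = 0.01021, g' = -0.7798 → ψ = 0.5131
  ψ = 0.5131: g = 0.00006, g' = -0.7710 → ψ = 0.5132
Converged at ψ = 0.5132.
Compositions from xᵢ = zᵢ/(1+ψ(Kᵢ−1)), yᵢ = Kᵢxᵢ:
  1: x = 0.0457, y = 0.1827
  2: x = 0.1094, y = 0.3917
  3: x = 0.3927, y = 0.2356
  4: x = 0.4522, y = 0.1899

y_2 = 0.3917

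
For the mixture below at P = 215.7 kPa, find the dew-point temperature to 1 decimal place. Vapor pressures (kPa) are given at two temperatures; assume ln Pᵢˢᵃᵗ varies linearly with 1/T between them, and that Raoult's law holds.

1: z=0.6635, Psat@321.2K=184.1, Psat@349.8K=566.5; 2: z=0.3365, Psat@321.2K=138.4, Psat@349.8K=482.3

T = 327.2 K

Dew-point temperature: Σzᵢ·P/Pᵢˢᵃᵗ(T) = 1. Interpolate ln Pᵢˢᵃᵗ = aᵢ + bᵢ/T.
  T = 321.2 K: ΣzᵢP/Pᵢˢᵃᵗ = 1.3018
  T = 349.8 K: ΣzᵢP/Pᵢˢᵃᵗ = 0.4031
  T = 335.5 K: ΣzᵢP/Pᵢˢᵃᵗ = 0.7062
  T = 328.4 K: ΣzᵢP/Pᵢˢᵃᵗ = 0.9503
  T = 324.8 K: ΣzᵢP/Pᵢˢᵃᵗ = 1.1103
  T = 326.6 K: ΣzᵢP/Pᵢˢᵃᵗ = 1.0268
Interpolating between 326.6 K and 328.4 K gives T ≈ 327.2 K.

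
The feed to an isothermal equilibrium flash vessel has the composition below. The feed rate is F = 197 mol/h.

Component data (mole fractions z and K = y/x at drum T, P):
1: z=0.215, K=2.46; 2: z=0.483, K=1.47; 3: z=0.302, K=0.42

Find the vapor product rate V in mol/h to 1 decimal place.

V = 150.9 mol/h

Newton iteration, ψ⁰ = 0.5:
  ψ = 0.500: g = 0.1186, g' = -0.425 → ψ = 0.779
  ψ = 0.779: g = -0.0066, g' = -0.496 → ψ = 0.766
Converged at ψ = 0.766.
Then V = ψ·F = 0.7658·197 = 150.9 mol/h and L = F − V = 46.1 mol/h.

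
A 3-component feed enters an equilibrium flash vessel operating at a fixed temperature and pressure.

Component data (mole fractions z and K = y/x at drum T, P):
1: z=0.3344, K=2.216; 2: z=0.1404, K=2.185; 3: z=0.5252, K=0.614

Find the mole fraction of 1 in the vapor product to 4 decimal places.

y_1 = 0.3768

Newton iteration, ψ⁰ = 0.5:
  ψ = 0.5000: g = 0.10614, g' = -0.3891 → ψ = 0.7728
  ψ = 0.7728: g = 0.00758, g' = -0.3441 → ψ = 0.7948
Converged at ψ = 0.7948.
Compositions from xᵢ = zᵢ/(1+ψ(Kᵢ−1)), yᵢ = Kᵢxᵢ:
  1: x = 0.1700, y = 0.3768
  2: x = 0.0723, y = 0.1580
  3: x = 0.7577, y = 0.4652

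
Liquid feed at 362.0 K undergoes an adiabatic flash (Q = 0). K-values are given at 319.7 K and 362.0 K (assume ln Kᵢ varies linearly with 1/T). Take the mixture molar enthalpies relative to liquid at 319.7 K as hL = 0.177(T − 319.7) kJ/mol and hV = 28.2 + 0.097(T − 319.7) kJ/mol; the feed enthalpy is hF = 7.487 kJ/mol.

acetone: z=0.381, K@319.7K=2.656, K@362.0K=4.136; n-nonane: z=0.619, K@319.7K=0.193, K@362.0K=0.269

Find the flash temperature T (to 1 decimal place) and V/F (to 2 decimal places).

Adiabatic flash: solve Rachford–Rice at each trial T, then check hF = ψ·hV(T) + (1−ψ)·hL(T).
  T = 319.7 K: K = (2.656, 0.193), RR gives ψ = 0.098, H_out = 2.773 kJ/mol
  T = 362.0 K: K = (4.136, 0.269), RR gives ψ = 0.324, H_out = 15.523 kJ/mol
  T = 340.9 K: K = (3.362, 0.230), RR gives ψ = 0.233, H_out = 9.926 kJ/mol
  T = 330.3 K: K = (3.000, 0.211), RR gives ψ = 0.174, H_out = 6.624 kJ/mol
  T = 335.6 K: K = (3.178, 0.221), RR gives ψ = 0.205, H_out = 8.330 kJ/mol
  T = 333.0 K: K = (3.090, 0.216), RR gives ψ = 0.190, H_out = 7.508 kJ/mol
  T = 331.6 K: K = (3.043, 0.214), RR gives ψ = 0.182, H_out = 7.054 kJ/mol
Linear interpolation between T = 331.6 (H_out = 7.054) and T = 333.0 (H_out = 7.508) on hF = 7.487 gives T ≈ 332.9 K, at which ψ = 0.19.

T = 332.9 K, V/F = 0.19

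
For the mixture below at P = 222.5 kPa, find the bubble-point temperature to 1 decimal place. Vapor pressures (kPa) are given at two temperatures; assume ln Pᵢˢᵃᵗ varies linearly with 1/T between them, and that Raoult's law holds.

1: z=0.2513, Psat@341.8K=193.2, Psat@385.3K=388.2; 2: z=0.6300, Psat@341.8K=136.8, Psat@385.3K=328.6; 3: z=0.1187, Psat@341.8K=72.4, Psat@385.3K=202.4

Bubble-point temperature: ΣzᵢPᵢˢᵃᵗ(T) = P. Interpolate ln Pᵢˢᵃᵗ = aᵢ + bᵢ/T.
  T = 341.8 K: ΣzᵢPᵢˢᵃᵗ = 143.33 kPa
  T = 385.3 K: ΣzᵢPᵢˢᵃᵗ = 328.60 kPa
  T = 363.6 K: ΣzᵢPᵢˢᵃᵗ = 222.42 kPa
  T = 374.5 K: ΣzᵢPᵢˢᵃᵗ = 272.05 kPa
  T = 369.1 K: ΣzᵢPᵢˢᵃᵗ = 246.57 kPa
  T = 366.4 K: ΣzᵢPᵢˢᵃᵗ = 234.49 kPa
Interpolating between 363.6 K and 366.4 K gives T ≈ 363.6 K.

T = 363.6 K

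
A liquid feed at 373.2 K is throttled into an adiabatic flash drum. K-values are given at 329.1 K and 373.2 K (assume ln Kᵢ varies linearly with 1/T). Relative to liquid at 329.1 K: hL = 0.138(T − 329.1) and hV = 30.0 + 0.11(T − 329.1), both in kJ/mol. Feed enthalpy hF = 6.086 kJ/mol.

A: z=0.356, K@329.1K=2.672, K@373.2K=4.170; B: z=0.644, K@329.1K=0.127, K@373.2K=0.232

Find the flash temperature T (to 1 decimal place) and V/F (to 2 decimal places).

Adiabatic flash: solve Rachford–Rice at each trial T, then check hF = ψ·hV(T) + (1−ψ)·hL(T).
  T = 329.1 K: K = (2.672, 0.127), RR gives ψ = 0.023, H_out = 0.679 kJ/mol
  T = 373.2 K: K = (4.170, 0.232), RR gives ψ = 0.260, H_out = 13.576 kJ/mol
  T = 351.1 K: K = (3.383, 0.175), RR gives ψ = 0.161, H_out = 7.773 kJ/mol
  T = 340.1 K: K = (3.018, 0.150), RR gives ψ = 0.100, H_out = 4.476 kJ/mol
  T = 345.6 K: K = (3.198, 0.162), RR gives ψ = 0.132, H_out = 6.173 kJ/mol
  T = 342.9 K: K = (3.109, 0.156), RR gives ψ = 0.116, H_out = 5.353 kJ/mol
  T = 344.2 K: K = (3.152, 0.159), RR gives ψ = 0.124, H_out = 5.751 kJ/mol
Linear interpolation between T = 344.2 (H_out = 5.751) and T = 345.6 (H_out = 6.173) on hF = 6.086 gives T ≈ 345.3 K, at which ψ = 0.13.

T = 345.3 K, V/F = 0.13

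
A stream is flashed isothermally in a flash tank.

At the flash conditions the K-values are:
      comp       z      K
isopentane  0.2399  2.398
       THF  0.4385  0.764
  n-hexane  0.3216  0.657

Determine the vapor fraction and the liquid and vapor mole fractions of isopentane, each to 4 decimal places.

ψ = 0.3064, x_isopentane = 0.1680, y_isopentane = 0.4028

Rachford–Rice: g(ψ) = Σ zᵢ(Kᵢ−1)/(1+ψ(Kᵢ−1)) = 0.
g(0) = ΣzᵢKᵢ − 1 = 0.1216 and g(1) = 1 − Σzᵢ/Kᵢ = -0.1635, so a root lies in (0, 1).
Iterate (Newton) starting at ψ = 0.35:
  ψ = 0.3500: g = -0.01297, g' = -0.2893 → ψ = 0.3052
  ψ = 0.3052: g = 0.00036, g' = -0.3059 → ψ = 0.3064
Converged at ψ = 0.3064.
Compositions from xᵢ = zᵢ/(1+ψ(Kᵢ−1)), yᵢ = Kᵢxᵢ:
  isopentane: x = 0.1680, y = 0.4028
  THF: x = 0.4727, y = 0.3611
  n-hexane: x = 0.3594, y = 0.2361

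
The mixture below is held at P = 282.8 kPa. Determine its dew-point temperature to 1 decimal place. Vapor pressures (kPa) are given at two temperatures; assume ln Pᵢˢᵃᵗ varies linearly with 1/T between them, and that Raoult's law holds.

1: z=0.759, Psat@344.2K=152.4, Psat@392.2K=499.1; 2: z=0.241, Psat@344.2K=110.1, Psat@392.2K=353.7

T = 371.4 K

Dew-point temperature: Σzᵢ·P/Pᵢˢᵃᵗ(T) = 1. Interpolate ln Pᵢˢᵃᵗ = aᵢ + bᵢ/T.
  T = 344.2 K: ΣzᵢP/Pᵢˢᵃᵗ = 2.0275
  T = 392.2 K: ΣzᵢP/Pᵢˢᵃᵗ = 0.6228
  T = 368.2 K: ΣzᵢP/Pᵢˢᵃᵗ = 1.0812
  T = 380.2 K: ΣzᵢP/Pᵢˢᵃᵗ = 0.8135
  T = 374.2 K: ΣzᵢP/Pᵢˢᵃᵗ = 0.9357
  T = 371.2 K: ΣzᵢP/Pᵢˢᵃᵗ = 1.0053
  T = 372.7 K: ΣzᵢP/Pᵢˢᵃᵗ = 0.9697
Interpolating between 371.2 K and 372.7 K gives T ≈ 371.4 K.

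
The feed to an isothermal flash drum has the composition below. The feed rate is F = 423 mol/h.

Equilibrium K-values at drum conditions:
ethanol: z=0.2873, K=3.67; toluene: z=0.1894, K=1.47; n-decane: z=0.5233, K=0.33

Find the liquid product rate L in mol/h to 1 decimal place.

Material balance + equilibrium reduce to Σ zᵢ(Kᵢ−1)/(1+ψ(Kᵢ−1)) = 0.
Feasibility: ΣzᵢKᵢ = 1.5055, Σzᵢ/Kᵢ = 1.7929 — both > 1, two phases present.
Newton–Raphson from ψ = 0.5:
  ψ = 0.5000: g = -0.12664, g' = -0.9343 → ψ = 0.3645
  ψ = 0.3645: g = 0.00089, g' = -0.9678 → ψ = 0.3654
Converged at ψ = 0.3654.
Then V = ψ·F = 0.3654·423 = 154.6 mol/h and L = F − V = 268.4 mol/h.

L = 268.4 mol/h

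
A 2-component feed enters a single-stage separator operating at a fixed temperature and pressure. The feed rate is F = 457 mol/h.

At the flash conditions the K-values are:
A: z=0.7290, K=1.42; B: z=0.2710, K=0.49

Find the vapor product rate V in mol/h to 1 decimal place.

Iterate (Newton) starting at ψ = 0.5:
  ψ = 0.5000: g = 0.06752, g' = -0.2148 → ψ = 0.8143
  ψ = 0.8143: g = -0.00823, g' = -0.2776 → ψ = 0.7847
  ψ = 0.7847: g = -0.00013, g' = -0.2687 → ψ = 0.7842
Converged at ψ = 0.7842.
Then V = ψ·F = 0.7842·457 = 358.4 mol/h and L = F − V = 98.6 mol/h.

V = 358.4 mol/h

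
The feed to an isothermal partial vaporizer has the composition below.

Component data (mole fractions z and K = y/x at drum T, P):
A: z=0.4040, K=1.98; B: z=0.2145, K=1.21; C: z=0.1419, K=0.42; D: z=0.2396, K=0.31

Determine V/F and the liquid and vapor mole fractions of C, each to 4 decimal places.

Iterate (Newton) starting at V/F = 0.5:
  V/F = 0.5000: g = -0.06184, g' = -0.5431 → V/F = 0.3861
  V/F = 0.3861: g = -0.00253, g' = -0.5036 → V/F = 0.3811
Converged at V/F = 0.3811.
Compositions from xᵢ = zᵢ/(1+V/F(Kᵢ−1)), yᵢ = Kᵢxᵢ:
  A: x = 0.2941, y = 0.5824
  B: x = 0.1986, y = 0.2403
  C: x = 0.1822, y = 0.0765
  D: x = 0.3251, y = 0.1008

V/F = 0.3811, x_C = 0.1822, y_C = 0.0765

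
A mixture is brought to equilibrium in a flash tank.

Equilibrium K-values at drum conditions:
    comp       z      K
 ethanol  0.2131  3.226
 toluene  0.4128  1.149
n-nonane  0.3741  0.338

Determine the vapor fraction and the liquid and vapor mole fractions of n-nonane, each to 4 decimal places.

Iterate (Newton) starting at ψ = 0.5:
  ψ = 0.5000: g = -0.08845, g' = -0.6108 → ψ = 0.3552
  ψ = 0.3552: g = -0.00046, g' = -0.6178 → ψ = 0.3544
Converged at ψ = 0.3544.
Compositions from xᵢ = zᵢ/(1+ψ(Kᵢ−1)), yᵢ = Kᵢxᵢ:
  ethanol: x = 0.1191, y = 0.3843
  toluene: x = 0.3921, y = 0.4505
  n-nonane: x = 0.4888, y = 0.1652

ψ = 0.3544, x_n-nonane = 0.4888, y_n-nonane = 0.1652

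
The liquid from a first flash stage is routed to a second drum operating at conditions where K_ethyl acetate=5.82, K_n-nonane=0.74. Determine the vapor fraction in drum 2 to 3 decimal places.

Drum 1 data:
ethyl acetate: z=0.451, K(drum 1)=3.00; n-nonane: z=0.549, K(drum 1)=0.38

V/F (drum 2) = 0.752

Drum 1:
Let ψ₁ = V/F and solve Σ zᵢ(Kᵢ−1)/(1+ψ₁(Kᵢ−1)) = 0.
g(0) = ΣzᵢKᵢ − 1 = 0.562 and g(1) = 1 − Σzᵢ/Kᵢ = -0.595, so a root lies in (0, 1).
Newton iteration, ψ₁⁰ = 0.5:
  ψ₁ = 0.500: g = -0.0423, g' = -0.894 → ψ₁ = 0.453
Converged at ψ₁ = 0.453.
Drum-1 compositions:
  ethyl acetate: x = 0.237, y = 0.710
  n-nonane: x = 0.763, y = 0.290
Drum-2 feed = drum-1 liquid: z₂ = (0.2366, 0.7634).
Drum 2:
Rachford–Rice: g(ψ₂) = Σ zᵢ(Kᵢ−1)/(1+ψ₂(Kᵢ−1)) = 0.
Feasibility: ΣzᵢKᵢ = 1.942, Σzᵢ/Kᵢ = 1.072 — both > 1, two phases present.
Binary case is linear: z₁(K₁−1)(1+ψ₂(K₂−1)) + z₂(K₂−1)(1+ψ₂(K₁−1)) = 0
⇒ ψ₂ = [z₁(K₁−1)+z₂(K₂−1)] / [−(K₁−1)(K₂−1)] = 0.9421/1.2532 = 0.752
  ethyl acetate: x = 0.051, y = 0.298
  n-nonane: x = 0.949, y = 0.702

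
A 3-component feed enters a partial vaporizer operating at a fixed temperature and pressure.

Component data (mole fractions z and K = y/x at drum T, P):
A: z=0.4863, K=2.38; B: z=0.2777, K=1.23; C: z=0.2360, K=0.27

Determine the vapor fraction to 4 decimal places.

Iterate (Newton) starting at ψ = 0.5:
  ψ = 0.5000: g = 0.18307, g' = -0.6480 → ψ = 0.7825
  ψ = 0.7825: g = -0.02503, g' = -0.9088 → ψ = 0.7550
  ψ = 0.7550: g = -0.00073, g' = -0.8570 → ψ = 0.7541
Converged at ψ = 0.7541.

ψ = 0.7541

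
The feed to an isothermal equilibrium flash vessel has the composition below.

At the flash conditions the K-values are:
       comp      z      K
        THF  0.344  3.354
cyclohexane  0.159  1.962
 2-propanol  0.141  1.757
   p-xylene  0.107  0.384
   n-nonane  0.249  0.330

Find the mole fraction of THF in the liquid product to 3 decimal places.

Rachford–Rice: g(ψ) = Σ zᵢ(Kᵢ−1)/(1+ψ(Kᵢ−1)) = 0.
Feasibility: ΣzᵢKᵢ = 1.837, Σzᵢ/Kᵢ = 1.297 — both > 1, two phases present.
Iterate (Newton) starting at ψ = 0.44:
  ψ = 0.440: g = 0.2583, g' = -0.879 → ψ = 0.734
  ψ = 0.734: g = 0.0067, g' = -0.908 → ψ = 0.741
Converged at ψ = 0.741.
Compositions from xᵢ = zᵢ/(1+ψ(Kᵢ−1)), yᵢ = Kᵢxᵢ:
  THF: x = 0.125, y = 0.420
  cyclohexane: x = 0.093, y = 0.182
  2-propanol: x = 0.090, y = 0.159
  p-xylene: x = 0.197, y = 0.076
  n-nonane: x = 0.495, y = 0.163

x_THF = 0.125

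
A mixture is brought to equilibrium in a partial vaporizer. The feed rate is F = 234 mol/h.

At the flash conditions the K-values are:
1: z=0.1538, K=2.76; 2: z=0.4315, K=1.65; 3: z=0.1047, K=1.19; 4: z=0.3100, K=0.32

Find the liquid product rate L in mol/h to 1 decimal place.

Rachford–Rice: g(β) = Σ zᵢ(Kᵢ−1)/(1+β(Kᵢ−1)) = 0.
Check two-phase: ΣzᵢKᵢ = 1.3603 > 1 and Σzᵢ/Kᵢ = 1.3740 > 1, so g(0) = 0.3603 > 0 and g(1) = -0.3740 < 0.
Iterate (Newton) starting at β = 0.56:
  β = 0.5600: g = 0.01949, g' = -0.5958 → β = 0.5927
  β = 0.5927: g = -0.00029, g' = -0.6144 → β = 0.5922
Converged at β = 0.5922.
Then V = β·F = 0.5922·234 = 138.6 mol/h and L = F − V = 95.4 mol/h.

L = 95.4 mol/h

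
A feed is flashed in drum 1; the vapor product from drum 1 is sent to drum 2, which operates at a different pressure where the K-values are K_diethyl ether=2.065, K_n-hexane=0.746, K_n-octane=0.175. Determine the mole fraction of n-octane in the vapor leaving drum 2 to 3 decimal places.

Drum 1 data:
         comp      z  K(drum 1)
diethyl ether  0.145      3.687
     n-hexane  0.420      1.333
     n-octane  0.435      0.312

y_n-octane (drum 2) = 0.033

Drum 1:
Material balance + equilibrium reduce to Σ zᵢ(Kᵢ−1)/(1+ψ₁(Kᵢ−1)) = 0.
g(0) = ΣzᵢKᵢ − 1 = 0.230 and g(1) = 1 − Σzᵢ/Kᵢ = -0.749, so a root lies in (0, 1).
Newton iteration, ψ₁⁰ = 0.31:
  ψ₁ = 0.310: g = -0.0411, g' = -0.683 → ψ₁ = 0.250
  ψ₁ = 0.250: g = 0.0009, g' = -0.715 → ψ₁ = 0.251
Converged at ψ₁ = 0.251.
Drum-1 compositions:
  diethyl ether: x = 0.087, y = 0.319
  n-hexane: x = 0.388, y = 0.517
  n-octane: x = 0.526, y = 0.164
Drum-2 feed = drum-1 vapor: z₂ = (0.3193, 0.5167, 0.1641).
Drum 2:
Newton–Raphson from ψ₂ = 0.5:
  ψ₂ = 0.500: g = -0.1588, g' = -0.521 → ψ₂ = 0.195
  ψ₂ = 0.195: g = -0.0180, g' = -0.444 → ψ₂ = 0.155
Converged at ψ₂ = 0.155.
  diethyl ether: x = 0.274, y = 0.566
  n-hexane: x = 0.538, y = 0.401
  n-octane: x = 0.188, y = 0.033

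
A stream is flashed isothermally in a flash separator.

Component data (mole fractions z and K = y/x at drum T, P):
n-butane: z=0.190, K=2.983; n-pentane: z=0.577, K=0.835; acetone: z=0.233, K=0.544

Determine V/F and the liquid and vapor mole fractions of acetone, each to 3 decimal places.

Rachford–Rice: g(V/F) = Σ zᵢ(Kᵢ−1)/(1+V/F(Kᵢ−1)) = 0.
g(0) = ΣzᵢKᵢ − 1 = 0.175 and g(1) = 1 − Σzᵢ/Kᵢ = -0.183, so a root lies in (0, 1).
Newton iteration, V/F⁰ = 0.66:
  V/F = 0.660: g = -0.0956, g' = -0.259 → V/F = 0.291
  V/F = 0.291: g = 0.0164, g' = -0.382 → V/F = 0.334
  V/F = 0.334: g = 0.0006, g' = -0.355 → V/F = 0.336
Converged at V/F = 0.336.
Compositions from xᵢ = zᵢ/(1+V/F(Kᵢ−1)), yᵢ = Kᵢxᵢ:
  n-butane: x = 0.114, y = 0.340
  n-pentane: x = 0.611, y = 0.510
  acetone: x = 0.275, y = 0.150

V/F = 0.336, x_acetone = 0.275, y_acetone = 0.150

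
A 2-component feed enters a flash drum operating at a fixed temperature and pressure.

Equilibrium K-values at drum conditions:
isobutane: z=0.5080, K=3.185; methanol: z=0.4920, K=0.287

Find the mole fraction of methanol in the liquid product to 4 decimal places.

x_methanol = 0.7540

Binary case is linear: z₁(K₁−1)(1+ψ(K₂−1)) + z₂(K₂−1)(1+ψ(K₁−1)) = 0
⇒ ψ = [z₁(K₁−1)+z₂(K₂−1)] / [−(K₁−1)(K₂−1)] = 0.75918/1.55791 = 0.4873
Compositions from xᵢ = zᵢ/(1+ψ(Kᵢ−1)), yᵢ = Kᵢxᵢ:
  isobutane: x = 0.2460, y = 0.7836
  methanol: x = 0.7540, y = 0.2164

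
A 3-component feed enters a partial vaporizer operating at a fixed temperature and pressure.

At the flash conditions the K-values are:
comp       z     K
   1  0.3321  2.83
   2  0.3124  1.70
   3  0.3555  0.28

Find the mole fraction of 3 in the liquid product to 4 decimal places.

Newton–Raphson from ψ = 0.5:
  ψ = 0.5000: g = 0.07941, g' = -0.8372 → ψ = 0.5948
  ψ = 0.5948: g = -0.00233, g' = -0.8951 → ψ = 0.5922
Converged at ψ = 0.5922.
Compositions from xᵢ = zᵢ/(1+ψ(Kᵢ−1)), yᵢ = Kᵢxᵢ:
  1: x = 0.1594, y = 0.4510
  2: x = 0.2208, y = 0.3754
  3: x = 0.6198, y = 0.1735

x_3 = 0.6198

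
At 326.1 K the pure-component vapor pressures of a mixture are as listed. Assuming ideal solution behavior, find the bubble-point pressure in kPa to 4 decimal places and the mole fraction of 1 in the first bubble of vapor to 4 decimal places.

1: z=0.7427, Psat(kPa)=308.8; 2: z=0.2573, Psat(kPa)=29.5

At the bubble point ψ → 0, so ΣzᵢKᵢ = 1 with Kᵢ = Pᵢˢᵃᵗ/P ⇒ P = ΣzᵢPᵢˢᵃᵗ.
P = 0.7427·308.8 + 0.2573·29.5 = 236.9361 kPa
yᵢ = zᵢPᵢˢᵃᵗ/P ⇒ y_1 = 0.7427·308.8/236.9361 = 0.9680

Pbub = 236.9361 kPa, y_1 = 0.9680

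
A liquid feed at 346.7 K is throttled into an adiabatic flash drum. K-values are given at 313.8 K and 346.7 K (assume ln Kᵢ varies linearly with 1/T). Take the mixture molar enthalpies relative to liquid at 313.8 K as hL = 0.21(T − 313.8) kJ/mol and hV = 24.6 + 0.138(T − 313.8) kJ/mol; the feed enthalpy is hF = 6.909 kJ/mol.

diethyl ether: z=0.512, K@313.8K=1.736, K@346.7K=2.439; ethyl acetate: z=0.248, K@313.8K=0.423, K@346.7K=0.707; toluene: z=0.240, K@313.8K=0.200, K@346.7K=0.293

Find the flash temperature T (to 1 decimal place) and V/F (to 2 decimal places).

Adiabatic flash: solve Rachford–Rice at each trial T, then check hF = ψ·hV(T) + (1−ψ)·hL(T).
  T = 313.8 K: K = (1.736, 0.423, 0.200), RR gives ψ = 0.081, H_out = 2.003 kJ/mol
  T = 346.7 K: K = (2.439, 0.707, 0.293), RR gives ψ = 0.618, H_out = 20.644 kJ/mol
  T = 330.2 K: K = (2.074, 0.553, 0.244), RR gives ψ = 0.384, H_out = 12.443 kJ/mol
  T = 322.0 K: K = (1.902, 0.486, 0.222), RR gives ψ = 0.247, H_out = 7.659 kJ/mol
  T = 317.9 K: K = (1.818, 0.454, 0.211), RR gives ψ = 0.169, H_out = 4.972 kJ/mol
  T = 319.9 K: K = (1.859, 0.469, 0.216), RR gives ψ = 0.208, H_out = 6.314 kJ/mol
Linear interpolation between T = 319.9 (H_out = 6.314) and T = 322.0 (H_out = 7.659) on hF = 6.909 gives T ≈ 320.8 K, at which ψ = 0.23.

T = 320.8 K, V/F = 0.23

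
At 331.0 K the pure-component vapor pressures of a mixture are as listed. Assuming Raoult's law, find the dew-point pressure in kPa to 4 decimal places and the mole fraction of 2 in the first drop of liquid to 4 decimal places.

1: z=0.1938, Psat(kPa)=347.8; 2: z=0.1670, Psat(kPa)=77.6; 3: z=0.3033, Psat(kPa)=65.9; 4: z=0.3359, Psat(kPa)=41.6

Pdew = 64.9932 kPa, x_2 = 0.1399

At the dew point ψ → 1, so Σzᵢ/Kᵢ = 1 with Kᵢ = Pᵢˢᵃᵗ/P ⇒ 1/P = Σzᵢ/Pᵢˢᵃᵗ.
1/P = 0.1938/347.8 + 0.1670/77.6 + 0.3033/65.9 + 0.3359/41.6 = 0.0153862 ⇒ P = 64.9932 kPa
xᵢ = zᵢP/Pᵢˢᵃᵗ ⇒ x_2 = 0.1670·64.9932/77.6 = 0.1399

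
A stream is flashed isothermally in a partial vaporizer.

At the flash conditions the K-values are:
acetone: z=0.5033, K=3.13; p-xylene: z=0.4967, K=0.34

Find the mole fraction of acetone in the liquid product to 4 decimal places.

x_acetone = 0.2366

Let ψ = V/F and solve Σ zᵢ(Kᵢ−1)/(1+ψ(Kᵢ−1)) = 0.
g(0) = ΣzᵢKᵢ − 1 = 0.7442 and g(1) = 1 − Σzᵢ/Kᵢ = -0.6217, so a root lies in (0, 1).
Iterate (Newton) starting at ψ = 0.5:
  ψ = 0.5000: g = 0.02986, g' = -1.0175 → ψ = 0.5293
  ψ = 0.5293: g = 0.00004, g' = -1.0156 → ψ = 0.5294
Converged at ψ = 0.5294.
Compositions from xᵢ = zᵢ/(1+ψ(Kᵢ−1)), yᵢ = Kᵢxᵢ:
  acetone: x = 0.2366, y = 0.7404
  p-xylene: x = 0.7634, y = 0.2596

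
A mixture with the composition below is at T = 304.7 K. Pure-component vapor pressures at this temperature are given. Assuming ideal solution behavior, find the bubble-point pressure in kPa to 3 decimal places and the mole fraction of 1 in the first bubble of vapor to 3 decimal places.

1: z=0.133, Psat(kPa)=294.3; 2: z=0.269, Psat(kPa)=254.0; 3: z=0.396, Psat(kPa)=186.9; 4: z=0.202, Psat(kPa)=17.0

Pbub = 184.914 kPa, y_1 = 0.212

At the bubble point ψ → 0, so ΣzᵢKᵢ = 1 with Kᵢ = Pᵢˢᵃᵗ/P ⇒ P = ΣzᵢPᵢˢᵃᵗ.
P = 0.133·294.3 + 0.269·254.0 + 0.396·186.9 + 0.202·17.0 = 184.914 kPa
yᵢ = zᵢPᵢˢᵃᵗ/P ⇒ y_1 = 0.133·294.3/184.914 = 0.212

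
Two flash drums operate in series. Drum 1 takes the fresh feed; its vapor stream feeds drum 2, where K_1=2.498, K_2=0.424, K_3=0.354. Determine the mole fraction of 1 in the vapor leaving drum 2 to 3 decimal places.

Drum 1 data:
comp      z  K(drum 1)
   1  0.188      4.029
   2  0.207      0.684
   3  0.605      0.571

Drum 1:
Newton iteration, ψ₁⁰ = 0.5:
  ψ₁ = 0.500: g = -0.1816, g' = -0.482 → ψ₁ = 0.123
  ψ₁ = 0.123: g = 0.0723, g' = -1.060 → ψ₁ = 0.192
  ψ₁ = 0.192: g = 0.0078, g' = -0.846 → ψ₁ = 0.201
Converged at ψ₁ = 0.201.
Drum-1 compositions:
  1: x = 0.117, y = 0.471
  2: x = 0.221, y = 0.151
  3: x = 0.662, y = 0.378
Drum-2 feed = drum-1 vapor: z₂ = (0.4707, 0.1512, 0.3781).
Drum 2:
Rachford–Rice: g(ψ₂) = Σ zᵢ(Kᵢ−1)/(1+ψ₂(Kᵢ−1)) = 0.
Feasibility: ΣzᵢKᵢ = 1.374, Σzᵢ/Kᵢ = 1.613 — both > 1, two phases present.
Iterate (Newton) starting at ψ₂ = 0.5:
  ψ₂ = 0.500: g = -0.0799, g' = -0.789 → ψ₂ = 0.399
  ψ₂ = 0.399: g = -0.0005, g' = -0.785 → ψ₂ = 0.398
Converged at ψ₂ = 0.398.
  1: x = 0.295, y = 0.737
  2: x = 0.196, y = 0.083
  3: x = 0.509, y = 0.180

y_1 (drum 2) = 0.737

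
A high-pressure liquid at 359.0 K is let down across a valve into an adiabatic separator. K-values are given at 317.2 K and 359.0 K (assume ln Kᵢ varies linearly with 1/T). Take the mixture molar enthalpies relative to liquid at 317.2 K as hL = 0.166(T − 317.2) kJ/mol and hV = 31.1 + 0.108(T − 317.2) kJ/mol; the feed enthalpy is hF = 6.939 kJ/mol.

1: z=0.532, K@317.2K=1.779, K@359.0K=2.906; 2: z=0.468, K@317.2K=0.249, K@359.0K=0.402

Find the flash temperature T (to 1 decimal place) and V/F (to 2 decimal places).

Adiabatic flash: solve Rachford–Rice at each trial T, then check hF = ψ·hV(T) + (1−ψ)·hL(T).
  T = 317.2 K: K = (1.779, 0.249), RR gives ψ = 0.108, H_out = 3.347 kJ/mol
  T = 359.0 K: K = (2.906, 0.402), RR gives ψ = 0.644, H_out = 25.409 kJ/mol
  T = 338.1 K: K = (2.308, 0.321), RR gives ψ = 0.426, H_out = 16.200 kJ/mol
  T = 327.6 K: K = (2.034, 0.284), RR gives ψ = 0.290, H_out = 10.570 kJ/mol
  T = 322.4 K: K = (1.904, 0.266), RR gives ψ = 0.207, H_out = 7.246 kJ/mol
  T = 319.8 K: K = (1.841, 0.257), RR gives ψ = 0.160, H_out = 5.383 kJ/mol
  T = 321.1 K: K = (1.872, 0.262), RR gives ψ = 0.184, H_out = 6.334 kJ/mol
Linear interpolation between T = 321.1 (H_out = 6.334) and T = 322.4 (H_out = 7.246) on hF = 6.939 gives T ≈ 322.0 K, at which ψ = 0.20.

T = 322.0 K, V/F = 0.20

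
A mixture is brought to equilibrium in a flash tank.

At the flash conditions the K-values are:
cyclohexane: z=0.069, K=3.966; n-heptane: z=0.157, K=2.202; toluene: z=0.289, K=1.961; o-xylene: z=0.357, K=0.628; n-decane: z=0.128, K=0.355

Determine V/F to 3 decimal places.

V/F = 0.710

Material balance + equilibrium reduce to Σ zᵢ(Kᵢ−1)/(1+V/F(Kᵢ−1)) = 0.
g(0) = ΣzᵢKᵢ − 1 = 0.456 and g(1) = 1 − Σzᵢ/Kᵢ = -0.165, so a root lies in (0, 1).
Newton iteration, V/F⁰ = 0.64:
  V/F = 0.640: g = 0.0343, g' = -0.487 → V/F = 0.711
  V/F = 0.711: g = -0.0003, g' = -0.496 → V/F = 0.710
Converged at V/F = 0.710.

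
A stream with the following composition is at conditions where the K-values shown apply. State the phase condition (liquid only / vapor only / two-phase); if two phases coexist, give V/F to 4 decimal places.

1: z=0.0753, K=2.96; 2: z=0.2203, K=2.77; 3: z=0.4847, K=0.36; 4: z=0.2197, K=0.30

two-phase, V/F = 0.0613

ΣzᵢKᵢ = 1.0735; Σzᵢ/Kᵢ = 2.1837.
Both exceed 1, so a two-phase solution exists.
Material balance + equilibrium reduce to Σ zᵢ(Kᵢ−1)/(1+ψ(Kᵢ−1)) = 0.
Newton–Raphson from ψ = 0.5:
  ψ = 0.5000: g = -0.41139, g' = -0.9522 → ψ = 0.0680
  ψ = 0.0680: g = -0.00747, g' = -1.1109 → ψ = 0.0612
  ψ = 0.0612: g = 0.00005, g' = -1.1250 → ψ = 0.0613
Converged at ψ = 0.0613.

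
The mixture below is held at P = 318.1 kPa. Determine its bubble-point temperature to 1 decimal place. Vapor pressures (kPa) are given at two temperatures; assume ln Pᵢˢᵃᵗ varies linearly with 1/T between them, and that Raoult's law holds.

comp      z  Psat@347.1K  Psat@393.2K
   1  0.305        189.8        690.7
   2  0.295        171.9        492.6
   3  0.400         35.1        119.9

Bubble-point temperature: ΣzᵢPᵢˢᵃᵗ(T) = P. Interpolate ln Pᵢˢᵃᵗ = aᵢ + bᵢ/T.
  T = 347.1 K: ΣzᵢPᵢˢᵃᵗ = 122.64 kPa
  T = 393.2 K: ΣzᵢPᵢˢᵃᵗ = 403.94 kPa
  T = 370.1 K: ΣzᵢPᵢˢᵃᵗ = 230.33 kPa
  T = 381.6 K: ΣzᵢPᵢˢᵃᵗ = 307.15 kPa
  T = 387.4 K: ΣzᵢPᵢˢᵃᵗ = 352.93 kPa
  T = 384.5 K: ΣzᵢPᵢˢᵃᵗ = 329.41 kPa
Interpolating between 381.6 K and 384.5 K gives T ≈ 383.0 K.

T = 383.0 K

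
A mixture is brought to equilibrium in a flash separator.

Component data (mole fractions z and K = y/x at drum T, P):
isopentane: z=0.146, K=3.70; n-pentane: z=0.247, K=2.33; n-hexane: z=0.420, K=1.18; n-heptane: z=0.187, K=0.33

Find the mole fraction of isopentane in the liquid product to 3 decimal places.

x_isopentane = 0.042

Newton–Raphson from β = 0.5:
  β = 0.500: g = 0.2460, g' = -0.552 → β = 0.946
  β = 0.946: g = -0.0211, g' = -0.806 → β = 0.920
  β = 0.920: g = -0.0007, g' = -0.756 → β = 0.919
Converged at β = 0.919.
Compositions from xᵢ = zᵢ/(1+β(Kᵢ−1)), yᵢ = Kᵢxᵢ:
  isopentane: x = 0.042, y = 0.155
  n-pentane: x = 0.111, y = 0.259
  n-hexane: x = 0.360, y = 0.425
  n-heptane: x = 0.487, y = 0.161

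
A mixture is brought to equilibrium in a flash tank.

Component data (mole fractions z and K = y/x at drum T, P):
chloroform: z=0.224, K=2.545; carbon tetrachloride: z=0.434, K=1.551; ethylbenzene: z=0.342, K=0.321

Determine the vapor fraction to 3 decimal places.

Let ψ = V/F and solve Σ zᵢ(Kᵢ−1)/(1+ψ(Kᵢ−1)) = 0.
Check two-phase: ΣzᵢKᵢ = 1.353 > 1 and Σzᵢ/Kᵢ = 1.433 > 1, so g(0) = 0.353 > 0 and g(1) = -0.433 < 0.
Newton iteration, ψ⁰ = 0.5:
  ψ = 0.500: g = 0.0312, g' = -0.613 → ψ = 0.551
  ψ = 0.551: g = -0.0006, g' = -0.636 → ψ = 0.550
Converged at ψ = 0.550.

ψ = 0.550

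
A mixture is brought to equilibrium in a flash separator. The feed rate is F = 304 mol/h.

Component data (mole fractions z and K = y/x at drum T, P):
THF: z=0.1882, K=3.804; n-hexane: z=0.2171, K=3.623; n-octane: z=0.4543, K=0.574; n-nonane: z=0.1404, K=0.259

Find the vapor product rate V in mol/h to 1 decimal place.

V = 171.7 mol/h

Iterate (Newton) starting at ψ = 0.63:
  ψ = 0.6300: g = -0.05422, g' = -0.8308 → ψ = 0.5647
  ψ = 0.5647: g = 0.00001, g' = -0.8352 → ψ = 0.5648
Converged at ψ = 0.5648.
Then V = ψ·F = 0.5648·304 = 171.7 mol/h and L = F − V = 132.3 mol/h.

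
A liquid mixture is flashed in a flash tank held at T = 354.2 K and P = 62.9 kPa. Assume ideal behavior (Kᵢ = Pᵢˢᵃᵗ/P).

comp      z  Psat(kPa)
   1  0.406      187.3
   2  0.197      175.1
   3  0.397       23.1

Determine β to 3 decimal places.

Raoult's law: Kᵢ = Pᵢˢᵃᵗ/P = Pᵢˢᵃᵗ/62.9.
  K_1 = 187.3/62.9 = 2.97774, K_2 = 175.1/62.9 = 2.78378, K_3 = 23.1/62.9 = 0.36725
Let β = V/F and solve Σ zᵢ(Kᵢ−1)/(1+β(Kᵢ−1)) = 0.
g(0) = ΣzᵢKᵢ − 1 = 0.903 and g(1) = 1 − Σzᵢ/Kᵢ = -0.288, so a root lies in (0, 1).
Iterate (Newton) starting at β = 0.5:
  β = 0.500: g = 0.2220, g' = -0.917 → β = 0.742
  β = 0.742: g = 0.0030, g' = -0.942 → β = 0.745
Converged at β = 0.745.

β = 0.745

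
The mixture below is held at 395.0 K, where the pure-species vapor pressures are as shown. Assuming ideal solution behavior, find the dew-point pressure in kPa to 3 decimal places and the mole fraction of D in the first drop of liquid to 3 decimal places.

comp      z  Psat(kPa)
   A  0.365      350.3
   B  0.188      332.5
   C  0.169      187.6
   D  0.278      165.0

At the dew point ψ → 1, so Σzᵢ/Kᵢ = 1 with Kᵢ = Pᵢˢᵃᵗ/P ⇒ 1/P = Σzᵢ/Pᵢˢᵃᵗ.
1/P = 0.365/350.3 + 0.188/332.5 + 0.169/187.6 + 0.278/165.0 = 0.004193 ⇒ P = 238.488 kPa
xᵢ = zᵢP/Pᵢˢᵃᵗ ⇒ x_D = 0.278·238.488/165.0 = 0.402

Pdew = 238.488 kPa, x_D = 0.402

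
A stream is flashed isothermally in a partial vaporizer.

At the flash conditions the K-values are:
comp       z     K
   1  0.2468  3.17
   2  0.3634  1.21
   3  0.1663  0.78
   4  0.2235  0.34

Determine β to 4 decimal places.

Rachford–Rice: g(β) = Σ zᵢ(Kᵢ−1)/(1+β(Kᵢ−1)) = 0.
Feasibility: ΣzᵢKᵢ = 1.4278, Σzᵢ/Kᵢ = 1.2487 — both > 1, two phases present.
Iterate (Newton) starting at β = 0.7:
  β = 0.7000: g = -0.03829, g' = -0.5429 → β = 0.6295
  β = 0.6295: g = -0.00106, g' = -0.5159 → β = 0.6274
Converged at β = 0.6274.

β = 0.6274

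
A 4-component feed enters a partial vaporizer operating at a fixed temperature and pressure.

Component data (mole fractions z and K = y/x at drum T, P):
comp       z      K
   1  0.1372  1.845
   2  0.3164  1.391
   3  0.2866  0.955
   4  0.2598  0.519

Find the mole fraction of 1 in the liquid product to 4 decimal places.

Rachford–Rice: g(V/F) = Σ zᵢ(Kᵢ−1)/(1+V/F(Kᵢ−1)) = 0.
g(0) = ΣzᵢKᵢ − 1 = 0.1018 and g(1) = 1 − Σzᵢ/Kᵢ = -0.1025, so a root lies in (0, 1).
Newton iteration, V/F⁰ = 0.5:
  V/F = 0.5000: g = 0.00725, g' = -0.1871 → V/F = 0.5388
  V/F = 0.5388: g = -0.00004, g' = -0.1894 → V/F = 0.5385
Converged at V/F = 0.5385.
Compositions from xᵢ = zᵢ/(1+V/F(Kᵢ−1)), yᵢ = Kᵢxᵢ:
  1: x = 0.0943, y = 0.1740
  2: x = 0.2614, y = 0.3636
  3: x = 0.2937, y = 0.2805
  4: x = 0.3506, y = 0.1820

x_1 = 0.0943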